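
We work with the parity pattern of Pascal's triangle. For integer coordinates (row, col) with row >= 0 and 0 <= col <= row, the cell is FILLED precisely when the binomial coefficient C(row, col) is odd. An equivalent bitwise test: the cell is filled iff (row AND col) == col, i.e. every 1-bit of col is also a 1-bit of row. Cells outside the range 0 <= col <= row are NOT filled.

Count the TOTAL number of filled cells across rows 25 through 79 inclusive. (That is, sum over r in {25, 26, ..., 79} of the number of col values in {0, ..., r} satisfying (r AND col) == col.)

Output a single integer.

Answer: 752

Derivation:
r25=11001 pc3: +8 =8
r26=11010 pc3: +8 =16
r27=11011 pc4: +16 =32
r28=11100 pc3: +8 =40
r29=11101 pc4: +16 =56
r30=11110 pc4: +16 =72
r31=11111 pc5: +32 =104
r32=100000 pc1: +2 =106
r33=100001 pc2: +4 =110
r34=100010 pc2: +4 =114
r35=100011 pc3: +8 =122
r36=100100 pc2: +4 =126
r37=100101 pc3: +8 =134
r38=100110 pc3: +8 =142
r39=100111 pc4: +16 =158
r40=101000 pc2: +4 =162
r41=101001 pc3: +8 =170
r42=101010 pc3: +8 =178
r43=101011 pc4: +16 =194
r44=101100 pc3: +8 =202
r45=101101 pc4: +16 =218
r46=101110 pc4: +16 =234
r47=101111 pc5: +32 =266
r48=110000 pc2: +4 =270
r49=110001 pc3: +8 =278
r50=110010 pc3: +8 =286
r51=110011 pc4: +16 =302
r52=110100 pc3: +8 =310
r53=110101 pc4: +16 =326
r54=110110 pc4: +16 =342
r55=110111 pc5: +32 =374
r56=111000 pc3: +8 =382
r57=111001 pc4: +16 =398
r58=111010 pc4: +16 =414
r59=111011 pc5: +32 =446
r60=111100 pc4: +16 =462
r61=111101 pc5: +32 =494
r62=111110 pc5: +32 =526
r63=111111 pc6: +64 =590
r64=1000000 pc1: +2 =592
r65=1000001 pc2: +4 =596
r66=1000010 pc2: +4 =600
r67=1000011 pc3: +8 =608
r68=1000100 pc2: +4 =612
r69=1000101 pc3: +8 =620
r70=1000110 pc3: +8 =628
r71=1000111 pc4: +16 =644
r72=1001000 pc2: +4 =648
r73=1001001 pc3: +8 =656
r74=1001010 pc3: +8 =664
r75=1001011 pc4: +16 =680
r76=1001100 pc3: +8 =688
r77=1001101 pc4: +16 =704
r78=1001110 pc4: +16 =720
r79=1001111 pc5: +32 =752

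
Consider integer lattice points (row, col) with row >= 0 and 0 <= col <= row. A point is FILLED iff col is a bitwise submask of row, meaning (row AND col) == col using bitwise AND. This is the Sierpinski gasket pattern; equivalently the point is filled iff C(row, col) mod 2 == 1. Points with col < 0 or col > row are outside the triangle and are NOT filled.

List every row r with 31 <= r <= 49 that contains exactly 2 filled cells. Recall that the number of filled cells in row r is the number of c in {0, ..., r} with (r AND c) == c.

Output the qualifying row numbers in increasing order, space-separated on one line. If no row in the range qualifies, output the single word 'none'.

Answer: 32

Derivation:
Row r has 2^popcount(r) filled cells, so we need popcount(r) = log2(2) = 1.
Scan r = 31..49 and keep those with exactly 1 one-bits:
r=31=11111 popcount=5 -> skip
r=32=100000 popcount=1 -> KEEP
r=33=100001 popcount=2 -> skip
r=34=100010 popcount=2 -> skip
r=35=100011 popcount=3 -> skip
r=36=100100 popcount=2 -> skip
r=37=100101 popcount=3 -> skip
r=38=100110 popcount=3 -> skip
r=39=100111 popcount=4 -> skip
r=40=101000 popcount=2 -> skip
r=41=101001 popcount=3 -> skip
r=42=101010 popcount=3 -> skip
r=43=101011 popcount=4 -> skip
r=44=101100 popcount=3 -> skip
r=45=101101 popcount=4 -> skip
r=46=101110 popcount=4 -> skip
r=47=101111 popcount=5 -> skip
r=48=110000 popcount=2 -> skip
r=49=110001 popcount=3 -> skip
Kept rows: 32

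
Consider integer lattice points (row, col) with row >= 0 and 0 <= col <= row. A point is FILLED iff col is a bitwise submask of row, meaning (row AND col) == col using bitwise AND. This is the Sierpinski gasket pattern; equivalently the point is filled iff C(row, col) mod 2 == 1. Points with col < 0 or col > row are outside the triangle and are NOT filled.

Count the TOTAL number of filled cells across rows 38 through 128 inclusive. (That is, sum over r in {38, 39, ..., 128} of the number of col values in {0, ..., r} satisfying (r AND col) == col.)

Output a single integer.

r38=100110 pc3: +8 =8
r39=100111 pc4: +16 =24
r40=101000 pc2: +4 =28
r41=101001 pc3: +8 =36
r42=101010 pc3: +8 =44
r43=101011 pc4: +16 =60
r44=101100 pc3: +8 =68
r45=101101 pc4: +16 =84
r46=101110 pc4: +16 =100
r47=101111 pc5: +32 =132
r48=110000 pc2: +4 =136
r49=110001 pc3: +8 =144
r50=110010 pc3: +8 =152
r51=110011 pc4: +16 =168
r52=110100 pc3: +8 =176
r53=110101 pc4: +16 =192
r54=110110 pc4: +16 =208
r55=110111 pc5: +32 =240
r56=111000 pc3: +8 =248
r57=111001 pc4: +16 =264
r58=111010 pc4: +16 =280
r59=111011 pc5: +32 =312
r60=111100 pc4: +16 =328
r61=111101 pc5: +32 =360
r62=111110 pc5: +32 =392
r63=111111 pc6: +64 =456
r64=1000000 pc1: +2 =458
r65=1000001 pc2: +4 =462
r66=1000010 pc2: +4 =466
r67=1000011 pc3: +8 =474
r68=1000100 pc2: +4 =478
r69=1000101 pc3: +8 =486
r70=1000110 pc3: +8 =494
r71=1000111 pc4: +16 =510
r72=1001000 pc2: +4 =514
r73=1001001 pc3: +8 =522
r74=1001010 pc3: +8 =530
r75=1001011 pc4: +16 =546
r76=1001100 pc3: +8 =554
r77=1001101 pc4: +16 =570
r78=1001110 pc4: +16 =586
r79=1001111 pc5: +32 =618
r80=1010000 pc2: +4 =622
r81=1010001 pc3: +8 =630
r82=1010010 pc3: +8 =638
r83=1010011 pc4: +16 =654
r84=1010100 pc3: +8 =662
r85=1010101 pc4: +16 =678
r86=1010110 pc4: +16 =694
r87=1010111 pc5: +32 =726
r88=1011000 pc3: +8 =734
r89=1011001 pc4: +16 =750
r90=1011010 pc4: +16 =766
r91=1011011 pc5: +32 =798
r92=1011100 pc4: +16 =814
r93=1011101 pc5: +32 =846
r94=1011110 pc5: +32 =878
r95=1011111 pc6: +64 =942
r96=1100000 pc2: +4 =946
r97=1100001 pc3: +8 =954
r98=1100010 pc3: +8 =962
r99=1100011 pc4: +16 =978
r100=1100100 pc3: +8 =986
r101=1100101 pc4: +16 =1002
r102=1100110 pc4: +16 =1018
r103=1100111 pc5: +32 =1050
r104=1101000 pc3: +8 =1058
r105=1101001 pc4: +16 =1074
r106=1101010 pc4: +16 =1090
r107=1101011 pc5: +32 =1122
r108=1101100 pc4: +16 =1138
r109=1101101 pc5: +32 =1170
r110=1101110 pc5: +32 =1202
r111=1101111 pc6: +64 =1266
r112=1110000 pc3: +8 =1274
r113=1110001 pc4: +16 =1290
r114=1110010 pc4: +16 =1306
r115=1110011 pc5: +32 =1338
r116=1110100 pc4: +16 =1354
r117=1110101 pc5: +32 =1386
r118=1110110 pc5: +32 =1418
r119=1110111 pc6: +64 =1482
r120=1111000 pc4: +16 =1498
r121=1111001 pc5: +32 =1530
r122=1111010 pc5: +32 =1562
r123=1111011 pc6: +64 =1626
r124=1111100 pc5: +32 =1658
r125=1111101 pc6: +64 =1722
r126=1111110 pc6: +64 =1786
r127=1111111 pc7: +128 =1914
r128=10000000 pc1: +2 =1916

Answer: 1916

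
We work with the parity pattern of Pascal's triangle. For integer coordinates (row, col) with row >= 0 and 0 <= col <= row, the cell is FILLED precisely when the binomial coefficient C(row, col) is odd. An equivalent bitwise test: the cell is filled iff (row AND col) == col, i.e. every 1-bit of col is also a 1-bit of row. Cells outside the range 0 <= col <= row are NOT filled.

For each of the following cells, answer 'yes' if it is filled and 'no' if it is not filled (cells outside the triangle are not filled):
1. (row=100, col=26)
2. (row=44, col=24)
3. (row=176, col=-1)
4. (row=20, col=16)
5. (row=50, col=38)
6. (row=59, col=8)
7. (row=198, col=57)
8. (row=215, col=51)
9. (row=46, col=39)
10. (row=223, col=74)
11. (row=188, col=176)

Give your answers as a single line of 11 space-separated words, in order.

Answer: no no no yes no yes no no no yes yes

Derivation:
(100,26): row=0b1100100, col=0b11010, row AND col = 0b0 = 0; 0 != 26 -> empty
(44,24): row=0b101100, col=0b11000, row AND col = 0b1000 = 8; 8 != 24 -> empty
(176,-1): col outside [0, 176] -> not filled
(20,16): row=0b10100, col=0b10000, row AND col = 0b10000 = 16; 16 == 16 -> filled
(50,38): row=0b110010, col=0b100110, row AND col = 0b100010 = 34; 34 != 38 -> empty
(59,8): row=0b111011, col=0b1000, row AND col = 0b1000 = 8; 8 == 8 -> filled
(198,57): row=0b11000110, col=0b111001, row AND col = 0b0 = 0; 0 != 57 -> empty
(215,51): row=0b11010111, col=0b110011, row AND col = 0b10011 = 19; 19 != 51 -> empty
(46,39): row=0b101110, col=0b100111, row AND col = 0b100110 = 38; 38 != 39 -> empty
(223,74): row=0b11011111, col=0b1001010, row AND col = 0b1001010 = 74; 74 == 74 -> filled
(188,176): row=0b10111100, col=0b10110000, row AND col = 0b10110000 = 176; 176 == 176 -> filled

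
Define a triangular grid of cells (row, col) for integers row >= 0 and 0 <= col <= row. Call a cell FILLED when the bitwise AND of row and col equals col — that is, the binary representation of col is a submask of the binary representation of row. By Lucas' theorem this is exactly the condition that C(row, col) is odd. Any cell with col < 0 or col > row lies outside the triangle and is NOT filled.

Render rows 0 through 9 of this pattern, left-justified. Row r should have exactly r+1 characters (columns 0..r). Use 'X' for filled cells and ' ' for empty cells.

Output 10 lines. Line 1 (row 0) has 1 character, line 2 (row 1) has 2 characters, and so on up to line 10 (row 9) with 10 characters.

Answer: X
XX
X X
XXXX
X   X
XX  XX
X X X X
XXXXXXXX
X       X
XX      XX

Derivation:
r0=0: X
r1=1: XX
r2=10: X X
r3=11: XXXX
r4=100: X   X
r5=101: XX  XX
r6=110: X X X X
r7=111: XXXXXXXX
r8=1000: X       X
r9=1001: XX      XX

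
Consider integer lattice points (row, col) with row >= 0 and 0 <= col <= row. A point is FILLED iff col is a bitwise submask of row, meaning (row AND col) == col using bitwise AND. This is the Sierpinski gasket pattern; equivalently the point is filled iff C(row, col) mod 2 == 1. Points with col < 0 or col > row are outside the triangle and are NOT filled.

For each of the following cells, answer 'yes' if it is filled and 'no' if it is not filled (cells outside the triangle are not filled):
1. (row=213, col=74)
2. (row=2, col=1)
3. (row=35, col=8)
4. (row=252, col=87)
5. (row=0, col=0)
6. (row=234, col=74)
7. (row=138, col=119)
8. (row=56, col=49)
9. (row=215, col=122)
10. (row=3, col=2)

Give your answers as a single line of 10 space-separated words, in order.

Answer: no no no no yes yes no no no yes

Derivation:
(213,74): row=0b11010101, col=0b1001010, row AND col = 0b1000000 = 64; 64 != 74 -> empty
(2,1): row=0b10, col=0b1, row AND col = 0b0 = 0; 0 != 1 -> empty
(35,8): row=0b100011, col=0b1000, row AND col = 0b0 = 0; 0 != 8 -> empty
(252,87): row=0b11111100, col=0b1010111, row AND col = 0b1010100 = 84; 84 != 87 -> empty
(0,0): row=0b0, col=0b0, row AND col = 0b0 = 0; 0 == 0 -> filled
(234,74): row=0b11101010, col=0b1001010, row AND col = 0b1001010 = 74; 74 == 74 -> filled
(138,119): row=0b10001010, col=0b1110111, row AND col = 0b10 = 2; 2 != 119 -> empty
(56,49): row=0b111000, col=0b110001, row AND col = 0b110000 = 48; 48 != 49 -> empty
(215,122): row=0b11010111, col=0b1111010, row AND col = 0b1010010 = 82; 82 != 122 -> empty
(3,2): row=0b11, col=0b10, row AND col = 0b10 = 2; 2 == 2 -> filled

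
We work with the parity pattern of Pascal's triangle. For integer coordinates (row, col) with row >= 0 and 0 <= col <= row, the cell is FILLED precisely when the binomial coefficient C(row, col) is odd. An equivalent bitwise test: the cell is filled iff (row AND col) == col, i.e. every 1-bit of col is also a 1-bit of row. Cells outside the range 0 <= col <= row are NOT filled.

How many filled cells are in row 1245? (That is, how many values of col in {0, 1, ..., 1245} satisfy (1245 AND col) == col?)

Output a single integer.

Answer: 128

Derivation:
1245 in binary = 10011011101
popcount(1245) = number of 1-bits in 10011011101 = 7
A col c satisfies (1245 AND c) == c iff every set bit of c is also set in 1245; each of the 7 set bits of 1245 can independently be on or off in c.
count = 2^7 = 128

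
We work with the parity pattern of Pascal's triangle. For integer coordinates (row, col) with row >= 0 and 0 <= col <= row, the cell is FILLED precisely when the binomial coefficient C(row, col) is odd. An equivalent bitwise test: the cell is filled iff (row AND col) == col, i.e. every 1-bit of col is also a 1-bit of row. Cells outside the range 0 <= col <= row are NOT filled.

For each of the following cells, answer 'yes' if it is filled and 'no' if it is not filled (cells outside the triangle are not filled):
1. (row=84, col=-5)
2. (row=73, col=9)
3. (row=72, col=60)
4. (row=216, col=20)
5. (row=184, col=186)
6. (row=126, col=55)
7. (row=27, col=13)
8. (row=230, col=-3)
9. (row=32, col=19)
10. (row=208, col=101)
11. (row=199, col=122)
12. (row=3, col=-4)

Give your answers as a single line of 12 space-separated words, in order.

Answer: no yes no no no no no no no no no no

Derivation:
(84,-5): col outside [0, 84] -> not filled
(73,9): row=0b1001001, col=0b1001, row AND col = 0b1001 = 9; 9 == 9 -> filled
(72,60): row=0b1001000, col=0b111100, row AND col = 0b1000 = 8; 8 != 60 -> empty
(216,20): row=0b11011000, col=0b10100, row AND col = 0b10000 = 16; 16 != 20 -> empty
(184,186): col outside [0, 184] -> not filled
(126,55): row=0b1111110, col=0b110111, row AND col = 0b110110 = 54; 54 != 55 -> empty
(27,13): row=0b11011, col=0b1101, row AND col = 0b1001 = 9; 9 != 13 -> empty
(230,-3): col outside [0, 230] -> not filled
(32,19): row=0b100000, col=0b10011, row AND col = 0b0 = 0; 0 != 19 -> empty
(208,101): row=0b11010000, col=0b1100101, row AND col = 0b1000000 = 64; 64 != 101 -> empty
(199,122): row=0b11000111, col=0b1111010, row AND col = 0b1000010 = 66; 66 != 122 -> empty
(3,-4): col outside [0, 3] -> not filled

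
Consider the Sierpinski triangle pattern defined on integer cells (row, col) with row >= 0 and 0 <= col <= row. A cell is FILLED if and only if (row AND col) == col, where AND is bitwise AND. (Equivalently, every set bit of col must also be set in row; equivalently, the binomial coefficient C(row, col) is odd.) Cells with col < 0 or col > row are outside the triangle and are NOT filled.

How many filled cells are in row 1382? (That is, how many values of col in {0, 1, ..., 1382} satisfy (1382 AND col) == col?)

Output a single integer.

Answer: 64

Derivation:
1382 in binary = 10101100110
popcount(1382) = number of 1-bits in 10101100110 = 6
A col c satisfies (1382 AND c) == c iff every set bit of c is also set in 1382; each of the 6 set bits of 1382 can independently be on or off in c.
count = 2^6 = 64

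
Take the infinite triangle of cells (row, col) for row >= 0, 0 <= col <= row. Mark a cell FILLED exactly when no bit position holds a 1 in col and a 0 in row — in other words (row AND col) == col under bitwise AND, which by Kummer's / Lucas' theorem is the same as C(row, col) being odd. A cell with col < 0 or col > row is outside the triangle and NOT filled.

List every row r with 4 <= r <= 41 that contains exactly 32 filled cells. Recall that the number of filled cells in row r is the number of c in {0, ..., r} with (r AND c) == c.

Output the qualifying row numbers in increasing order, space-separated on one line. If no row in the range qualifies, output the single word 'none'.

Answer: 31

Derivation:
Row r has 2^popcount(r) filled cells, so we need popcount(r) = log2(32) = 5.
Scan r = 4..41 and keep those with exactly 5 one-bits:
r=4=100 popcount=1 -> skip
r=5=101 popcount=2 -> skip
r=6=110 popcount=2 -> skip
r=7=111 popcount=3 -> skip
r=8=1000 popcount=1 -> skip
r=9=1001 popcount=2 -> skip
r=10=1010 popcount=2 -> skip
r=11=1011 popcount=3 -> skip
r=12=1100 popcount=2 -> skip
r=13=1101 popcount=3 -> skip
r=14=1110 popcount=3 -> skip
r=15=1111 popcount=4 -> skip
r=16=10000 popcount=1 -> skip
r=17=10001 popcount=2 -> skip
r=18=10010 popcount=2 -> skip
r=19=10011 popcount=3 -> skip
r=20=10100 popcount=2 -> skip
r=21=10101 popcount=3 -> skip
r=22=10110 popcount=3 -> skip
r=23=10111 popcount=4 -> skip
r=24=11000 popcount=2 -> skip
r=25=11001 popcount=3 -> skip
r=26=11010 popcount=3 -> skip
r=27=11011 popcount=4 -> skip
r=28=11100 popcount=3 -> skip
r=29=11101 popcount=4 -> skip
r=30=11110 popcount=4 -> skip
r=31=11111 popcount=5 -> KEEP
r=32=100000 popcount=1 -> skip
r=33=100001 popcount=2 -> skip
r=34=100010 popcount=2 -> skip
r=35=100011 popcount=3 -> skip
r=36=100100 popcount=2 -> skip
r=37=100101 popcount=3 -> skip
r=38=100110 popcount=3 -> skip
r=39=100111 popcount=4 -> skip
r=40=101000 popcount=2 -> skip
r=41=101001 popcount=3 -> skip
Kept rows: 31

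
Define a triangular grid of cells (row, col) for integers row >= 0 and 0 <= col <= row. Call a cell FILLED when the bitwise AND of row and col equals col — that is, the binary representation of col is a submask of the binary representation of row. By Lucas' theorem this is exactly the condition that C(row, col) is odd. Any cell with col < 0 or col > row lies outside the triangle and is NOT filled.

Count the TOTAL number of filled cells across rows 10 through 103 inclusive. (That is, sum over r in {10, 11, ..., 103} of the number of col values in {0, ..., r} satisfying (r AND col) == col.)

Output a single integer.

r10=1010 pc2: +4 =4
r11=1011 pc3: +8 =12
r12=1100 pc2: +4 =16
r13=1101 pc3: +8 =24
r14=1110 pc3: +8 =32
r15=1111 pc4: +16 =48
r16=10000 pc1: +2 =50
r17=10001 pc2: +4 =54
r18=10010 pc2: +4 =58
r19=10011 pc3: +8 =66
r20=10100 pc2: +4 =70
r21=10101 pc3: +8 =78
r22=10110 pc3: +8 =86
r23=10111 pc4: +16 =102
r24=11000 pc2: +4 =106
r25=11001 pc3: +8 =114
r26=11010 pc3: +8 =122
r27=11011 pc4: +16 =138
r28=11100 pc3: +8 =146
r29=11101 pc4: +16 =162
r30=11110 pc4: +16 =178
r31=11111 pc5: +32 =210
r32=100000 pc1: +2 =212
r33=100001 pc2: +4 =216
r34=100010 pc2: +4 =220
r35=100011 pc3: +8 =228
r36=100100 pc2: +4 =232
r37=100101 pc3: +8 =240
r38=100110 pc3: +8 =248
r39=100111 pc4: +16 =264
r40=101000 pc2: +4 =268
r41=101001 pc3: +8 =276
r42=101010 pc3: +8 =284
r43=101011 pc4: +16 =300
r44=101100 pc3: +8 =308
r45=101101 pc4: +16 =324
r46=101110 pc4: +16 =340
r47=101111 pc5: +32 =372
r48=110000 pc2: +4 =376
r49=110001 pc3: +8 =384
r50=110010 pc3: +8 =392
r51=110011 pc4: +16 =408
r52=110100 pc3: +8 =416
r53=110101 pc4: +16 =432
r54=110110 pc4: +16 =448
r55=110111 pc5: +32 =480
r56=111000 pc3: +8 =488
r57=111001 pc4: +16 =504
r58=111010 pc4: +16 =520
r59=111011 pc5: +32 =552
r60=111100 pc4: +16 =568
r61=111101 pc5: +32 =600
r62=111110 pc5: +32 =632
r63=111111 pc6: +64 =696
r64=1000000 pc1: +2 =698
r65=1000001 pc2: +4 =702
r66=1000010 pc2: +4 =706
r67=1000011 pc3: +8 =714
r68=1000100 pc2: +4 =718
r69=1000101 pc3: +8 =726
r70=1000110 pc3: +8 =734
r71=1000111 pc4: +16 =750
r72=1001000 pc2: +4 =754
r73=1001001 pc3: +8 =762
r74=1001010 pc3: +8 =770
r75=1001011 pc4: +16 =786
r76=1001100 pc3: +8 =794
r77=1001101 pc4: +16 =810
r78=1001110 pc4: +16 =826
r79=1001111 pc5: +32 =858
r80=1010000 pc2: +4 =862
r81=1010001 pc3: +8 =870
r82=1010010 pc3: +8 =878
r83=1010011 pc4: +16 =894
r84=1010100 pc3: +8 =902
r85=1010101 pc4: +16 =918
r86=1010110 pc4: +16 =934
r87=1010111 pc5: +32 =966
r88=1011000 pc3: +8 =974
r89=1011001 pc4: +16 =990
r90=1011010 pc4: +16 =1006
r91=1011011 pc5: +32 =1038
r92=1011100 pc4: +16 =1054
r93=1011101 pc5: +32 =1086
r94=1011110 pc5: +32 =1118
r95=1011111 pc6: +64 =1182
r96=1100000 pc2: +4 =1186
r97=1100001 pc3: +8 =1194
r98=1100010 pc3: +8 =1202
r99=1100011 pc4: +16 =1218
r100=1100100 pc3: +8 =1226
r101=1100101 pc4: +16 =1242
r102=1100110 pc4: +16 =1258
r103=1100111 pc5: +32 =1290

Answer: 1290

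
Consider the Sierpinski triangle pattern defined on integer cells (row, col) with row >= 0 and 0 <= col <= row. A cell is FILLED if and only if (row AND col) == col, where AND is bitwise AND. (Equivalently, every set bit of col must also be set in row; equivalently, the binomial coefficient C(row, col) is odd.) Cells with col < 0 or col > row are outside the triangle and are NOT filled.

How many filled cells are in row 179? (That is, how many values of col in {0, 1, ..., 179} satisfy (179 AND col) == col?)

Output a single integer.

179 in binary = 10110011
popcount(179) = number of 1-bits in 10110011 = 5
A col c satisfies (179 AND c) == c iff every set bit of c is also set in 179; each of the 5 set bits of 179 can independently be on or off in c.
count = 2^5 = 32

Answer: 32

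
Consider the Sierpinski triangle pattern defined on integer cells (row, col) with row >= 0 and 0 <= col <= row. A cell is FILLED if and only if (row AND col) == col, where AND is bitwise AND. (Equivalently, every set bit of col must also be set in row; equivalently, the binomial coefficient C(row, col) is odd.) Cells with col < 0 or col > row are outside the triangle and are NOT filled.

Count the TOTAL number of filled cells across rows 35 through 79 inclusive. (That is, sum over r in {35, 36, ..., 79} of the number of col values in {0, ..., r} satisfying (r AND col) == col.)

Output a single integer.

r35=100011 pc3: +8 =8
r36=100100 pc2: +4 =12
r37=100101 pc3: +8 =20
r38=100110 pc3: +8 =28
r39=100111 pc4: +16 =44
r40=101000 pc2: +4 =48
r41=101001 pc3: +8 =56
r42=101010 pc3: +8 =64
r43=101011 pc4: +16 =80
r44=101100 pc3: +8 =88
r45=101101 pc4: +16 =104
r46=101110 pc4: +16 =120
r47=101111 pc5: +32 =152
r48=110000 pc2: +4 =156
r49=110001 pc3: +8 =164
r50=110010 pc3: +8 =172
r51=110011 pc4: +16 =188
r52=110100 pc3: +8 =196
r53=110101 pc4: +16 =212
r54=110110 pc4: +16 =228
r55=110111 pc5: +32 =260
r56=111000 pc3: +8 =268
r57=111001 pc4: +16 =284
r58=111010 pc4: +16 =300
r59=111011 pc5: +32 =332
r60=111100 pc4: +16 =348
r61=111101 pc5: +32 =380
r62=111110 pc5: +32 =412
r63=111111 pc6: +64 =476
r64=1000000 pc1: +2 =478
r65=1000001 pc2: +4 =482
r66=1000010 pc2: +4 =486
r67=1000011 pc3: +8 =494
r68=1000100 pc2: +4 =498
r69=1000101 pc3: +8 =506
r70=1000110 pc3: +8 =514
r71=1000111 pc4: +16 =530
r72=1001000 pc2: +4 =534
r73=1001001 pc3: +8 =542
r74=1001010 pc3: +8 =550
r75=1001011 pc4: +16 =566
r76=1001100 pc3: +8 =574
r77=1001101 pc4: +16 =590
r78=1001110 pc4: +16 =606
r79=1001111 pc5: +32 =638

Answer: 638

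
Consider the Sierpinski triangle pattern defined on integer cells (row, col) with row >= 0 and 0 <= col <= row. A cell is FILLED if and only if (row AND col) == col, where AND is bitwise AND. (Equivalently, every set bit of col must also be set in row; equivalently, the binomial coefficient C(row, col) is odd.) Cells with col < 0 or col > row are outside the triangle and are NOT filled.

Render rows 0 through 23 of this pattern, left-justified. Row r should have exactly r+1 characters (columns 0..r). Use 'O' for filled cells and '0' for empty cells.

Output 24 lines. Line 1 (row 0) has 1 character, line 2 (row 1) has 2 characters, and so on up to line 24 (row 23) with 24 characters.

Answer: O
OO
O0O
OOOO
O000O
OO00OO
O0O0O0O
OOOOOOOO
O0000000O
OO000000OO
O0O00000O0O
OOOO0000OOOO
O000O000O000O
OO00OO00OO00OO
O0O0O0O0O0O0O0O
OOOOOOOOOOOOOOOO
O000000000000000O
OO00000000000000OO
O0O0000000000000O0O
OOOO000000000000OOOO
O000O00000000000O000O
OO00OO0000000000OO00OO
O0O0O0O000000000O0O0O0O
OOOOOOOO00000000OOOOOOOO

Derivation:
r0=0: O
r1=1: OO
r2=10: O0O
r3=11: OOOO
r4=100: O000O
r5=101: OO00OO
r6=110: O0O0O0O
r7=111: OOOOOOOO
r8=1000: O0000000O
r9=1001: OO000000OO
r10=1010: O0O00000O0O
r11=1011: OOOO0000OOOO
r12=1100: O000O000O000O
r13=1101: OO00OO00OO00OO
r14=1110: O0O0O0O0O0O0O0O
r15=1111: OOOOOOOOOOOOOOOO
r16=10000: O000000000000000O
r17=10001: OO00000000000000OO
r18=10010: O0O0000000000000O0O
r19=10011: OOOO000000000000OOOO
r20=10100: O000O00000000000O000O
r21=10101: OO00OO0000000000OO00OO
r22=10110: O0O0O0O000000000O0O0O0O
r23=10111: OOOOOOOO00000000OOOOOOOO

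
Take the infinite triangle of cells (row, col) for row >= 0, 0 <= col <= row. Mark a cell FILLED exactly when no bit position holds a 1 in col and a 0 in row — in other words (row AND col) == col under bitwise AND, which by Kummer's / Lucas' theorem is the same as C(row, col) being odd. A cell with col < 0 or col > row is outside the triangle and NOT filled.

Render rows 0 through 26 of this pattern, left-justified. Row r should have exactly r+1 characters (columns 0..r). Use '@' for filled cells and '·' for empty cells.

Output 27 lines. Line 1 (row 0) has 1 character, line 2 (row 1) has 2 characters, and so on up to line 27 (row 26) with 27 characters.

r0=0: @
r1=1: @@
r2=10: @·@
r3=11: @@@@
r4=100: @···@
r5=101: @@··@@
r6=110: @·@·@·@
r7=111: @@@@@@@@
r8=1000: @·······@
r9=1001: @@······@@
r10=1010: @·@·····@·@
r11=1011: @@@@····@@@@
r12=1100: @···@···@···@
r13=1101: @@··@@··@@··@@
r14=1110: @·@·@·@·@·@·@·@
r15=1111: @@@@@@@@@@@@@@@@
r16=10000: @···············@
r17=10001: @@··············@@
r18=10010: @·@·············@·@
r19=10011: @@@@············@@@@
r20=10100: @···@···········@···@
r21=10101: @@··@@··········@@··@@
r22=10110: @·@·@·@·········@·@·@·@
r23=10111: @@@@@@@@········@@@@@@@@
r24=11000: @·······@·······@·······@
r25=11001: @@······@@······@@······@@
r26=11010: @·@·····@·@·····@·@·····@·@

Answer: @
@@
@·@
@@@@
@···@
@@··@@
@·@·@·@
@@@@@@@@
@·······@
@@······@@
@·@·····@·@
@@@@····@@@@
@···@···@···@
@@··@@··@@··@@
@·@·@·@·@·@·@·@
@@@@@@@@@@@@@@@@
@···············@
@@··············@@
@·@·············@·@
@@@@············@@@@
@···@···········@···@
@@··@@··········@@··@@
@·@·@·@·········@·@·@·@
@@@@@@@@········@@@@@@@@
@·······@·······@·······@
@@······@@······@@······@@
@·@·····@·@·····@·@·····@·@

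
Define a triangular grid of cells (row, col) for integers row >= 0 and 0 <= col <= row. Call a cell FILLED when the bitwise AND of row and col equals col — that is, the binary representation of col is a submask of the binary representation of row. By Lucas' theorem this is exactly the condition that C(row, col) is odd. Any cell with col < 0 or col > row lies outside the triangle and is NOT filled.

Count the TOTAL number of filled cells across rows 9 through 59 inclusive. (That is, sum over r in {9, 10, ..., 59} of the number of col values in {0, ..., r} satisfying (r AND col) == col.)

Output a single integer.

r9=1001 pc2: +4 =4
r10=1010 pc2: +4 =8
r11=1011 pc3: +8 =16
r12=1100 pc2: +4 =20
r13=1101 pc3: +8 =28
r14=1110 pc3: +8 =36
r15=1111 pc4: +16 =52
r16=10000 pc1: +2 =54
r17=10001 pc2: +4 =58
r18=10010 pc2: +4 =62
r19=10011 pc3: +8 =70
r20=10100 pc2: +4 =74
r21=10101 pc3: +8 =82
r22=10110 pc3: +8 =90
r23=10111 pc4: +16 =106
r24=11000 pc2: +4 =110
r25=11001 pc3: +8 =118
r26=11010 pc3: +8 =126
r27=11011 pc4: +16 =142
r28=11100 pc3: +8 =150
r29=11101 pc4: +16 =166
r30=11110 pc4: +16 =182
r31=11111 pc5: +32 =214
r32=100000 pc1: +2 =216
r33=100001 pc2: +4 =220
r34=100010 pc2: +4 =224
r35=100011 pc3: +8 =232
r36=100100 pc2: +4 =236
r37=100101 pc3: +8 =244
r38=100110 pc3: +8 =252
r39=100111 pc4: +16 =268
r40=101000 pc2: +4 =272
r41=101001 pc3: +8 =280
r42=101010 pc3: +8 =288
r43=101011 pc4: +16 =304
r44=101100 pc3: +8 =312
r45=101101 pc4: +16 =328
r46=101110 pc4: +16 =344
r47=101111 pc5: +32 =376
r48=110000 pc2: +4 =380
r49=110001 pc3: +8 =388
r50=110010 pc3: +8 =396
r51=110011 pc4: +16 =412
r52=110100 pc3: +8 =420
r53=110101 pc4: +16 =436
r54=110110 pc4: +16 =452
r55=110111 pc5: +32 =484
r56=111000 pc3: +8 =492
r57=111001 pc4: +16 =508
r58=111010 pc4: +16 =524
r59=111011 pc5: +32 =556

Answer: 556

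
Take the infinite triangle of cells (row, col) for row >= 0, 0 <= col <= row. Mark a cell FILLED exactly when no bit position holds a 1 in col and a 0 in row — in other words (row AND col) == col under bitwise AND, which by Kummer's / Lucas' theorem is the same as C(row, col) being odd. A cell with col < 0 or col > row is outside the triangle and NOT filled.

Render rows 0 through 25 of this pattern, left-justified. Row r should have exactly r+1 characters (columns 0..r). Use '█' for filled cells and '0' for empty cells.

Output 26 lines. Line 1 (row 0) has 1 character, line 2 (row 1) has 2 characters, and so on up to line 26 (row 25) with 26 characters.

r0=0: █
r1=1: ██
r2=10: █0█
r3=11: ████
r4=100: █000█
r5=101: ██00██
r6=110: █0█0█0█
r7=111: ████████
r8=1000: █0000000█
r9=1001: ██000000██
r10=1010: █0█00000█0█
r11=1011: ████0000████
r12=1100: █000█000█000█
r13=1101: ██00██00██00██
r14=1110: █0█0█0█0█0█0█0█
r15=1111: ████████████████
r16=10000: █000000000000000█
r17=10001: ██00000000000000██
r18=10010: █0█0000000000000█0█
r19=10011: ████000000000000████
r20=10100: █000█00000000000█000█
r21=10101: ██00██0000000000██00██
r22=10110: █0█0█0█000000000█0█0█0█
r23=10111: ████████00000000████████
r24=11000: █0000000█0000000█0000000█
r25=11001: ██000000██000000██000000██

Answer: █
██
█0█
████
█000█
██00██
█0█0█0█
████████
█0000000█
██000000██
█0█00000█0█
████0000████
█000█000█000█
██00██00██00██
█0█0█0█0█0█0█0█
████████████████
█000000000000000█
██00000000000000██
█0█0000000000000█0█
████000000000000████
█000█00000000000█000█
██00██0000000000██00██
█0█0█0█000000000█0█0█0█
████████00000000████████
█0000000█0000000█0000000█
██000000██000000██000000██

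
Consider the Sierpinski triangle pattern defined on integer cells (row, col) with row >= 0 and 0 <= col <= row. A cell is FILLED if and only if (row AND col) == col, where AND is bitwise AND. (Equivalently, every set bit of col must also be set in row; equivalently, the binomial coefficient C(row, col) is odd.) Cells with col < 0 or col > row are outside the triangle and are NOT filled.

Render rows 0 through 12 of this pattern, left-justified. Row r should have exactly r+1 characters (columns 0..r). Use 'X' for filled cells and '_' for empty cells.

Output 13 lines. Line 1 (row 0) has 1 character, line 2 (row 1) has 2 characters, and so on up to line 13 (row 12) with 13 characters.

Answer: X
XX
X_X
XXXX
X___X
XX__XX
X_X_X_X
XXXXXXXX
X_______X
XX______XX
X_X_____X_X
XXXX____XXXX
X___X___X___X

Derivation:
r0=0: X
r1=1: XX
r2=10: X_X
r3=11: XXXX
r4=100: X___X
r5=101: XX__XX
r6=110: X_X_X_X
r7=111: XXXXXXXX
r8=1000: X_______X
r9=1001: XX______XX
r10=1010: X_X_____X_X
r11=1011: XXXX____XXXX
r12=1100: X___X___X___X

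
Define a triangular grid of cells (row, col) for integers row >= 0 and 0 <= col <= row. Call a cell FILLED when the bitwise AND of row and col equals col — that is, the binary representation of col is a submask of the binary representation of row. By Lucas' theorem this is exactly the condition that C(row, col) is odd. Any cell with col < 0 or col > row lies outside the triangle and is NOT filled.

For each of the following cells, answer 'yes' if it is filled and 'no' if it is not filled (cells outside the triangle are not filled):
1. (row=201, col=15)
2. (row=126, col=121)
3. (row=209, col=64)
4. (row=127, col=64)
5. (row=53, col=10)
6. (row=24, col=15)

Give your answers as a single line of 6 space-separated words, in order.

Answer: no no yes yes no no

Derivation:
(201,15): row=0b11001001, col=0b1111, row AND col = 0b1001 = 9; 9 != 15 -> empty
(126,121): row=0b1111110, col=0b1111001, row AND col = 0b1111000 = 120; 120 != 121 -> empty
(209,64): row=0b11010001, col=0b1000000, row AND col = 0b1000000 = 64; 64 == 64 -> filled
(127,64): row=0b1111111, col=0b1000000, row AND col = 0b1000000 = 64; 64 == 64 -> filled
(53,10): row=0b110101, col=0b1010, row AND col = 0b0 = 0; 0 != 10 -> empty
(24,15): row=0b11000, col=0b1111, row AND col = 0b1000 = 8; 8 != 15 -> empty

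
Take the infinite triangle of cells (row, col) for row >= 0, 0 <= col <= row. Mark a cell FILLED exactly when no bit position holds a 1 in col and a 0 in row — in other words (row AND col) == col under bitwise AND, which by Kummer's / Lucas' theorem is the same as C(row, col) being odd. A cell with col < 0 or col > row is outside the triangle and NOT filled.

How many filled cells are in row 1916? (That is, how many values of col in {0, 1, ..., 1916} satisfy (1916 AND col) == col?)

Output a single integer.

1916 in binary = 11101111100
popcount(1916) = number of 1-bits in 11101111100 = 8
A col c satisfies (1916 AND c) == c iff every set bit of c is also set in 1916; each of the 8 set bits of 1916 can independently be on or off in c.
count = 2^8 = 256

Answer: 256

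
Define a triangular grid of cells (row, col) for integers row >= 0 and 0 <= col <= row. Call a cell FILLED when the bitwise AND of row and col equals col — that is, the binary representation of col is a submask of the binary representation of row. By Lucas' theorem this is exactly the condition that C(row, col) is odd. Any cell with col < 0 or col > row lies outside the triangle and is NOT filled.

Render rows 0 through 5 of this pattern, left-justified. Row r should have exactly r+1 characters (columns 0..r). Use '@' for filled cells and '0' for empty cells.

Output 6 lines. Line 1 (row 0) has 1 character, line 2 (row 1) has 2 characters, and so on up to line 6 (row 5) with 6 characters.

Answer: @
@@
@0@
@@@@
@000@
@@00@@

Derivation:
r0=0: @
r1=1: @@
r2=10: @0@
r3=11: @@@@
r4=100: @000@
r5=101: @@00@@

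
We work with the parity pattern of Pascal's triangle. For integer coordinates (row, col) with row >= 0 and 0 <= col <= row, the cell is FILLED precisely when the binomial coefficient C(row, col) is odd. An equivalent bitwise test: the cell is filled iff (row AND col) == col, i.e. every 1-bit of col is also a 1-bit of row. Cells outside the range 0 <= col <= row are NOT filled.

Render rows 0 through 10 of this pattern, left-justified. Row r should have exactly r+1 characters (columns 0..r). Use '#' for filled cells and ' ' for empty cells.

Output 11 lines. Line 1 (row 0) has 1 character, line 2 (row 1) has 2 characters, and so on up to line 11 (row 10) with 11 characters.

Answer: #
##
# #
####
#   #
##  ##
# # # #
########
#       #
##      ##
# #     # #

Derivation:
r0=0: #
r1=1: ##
r2=10: # #
r3=11: ####
r4=100: #   #
r5=101: ##  ##
r6=110: # # # #
r7=111: ########
r8=1000: #       #
r9=1001: ##      ##
r10=1010: # #     # #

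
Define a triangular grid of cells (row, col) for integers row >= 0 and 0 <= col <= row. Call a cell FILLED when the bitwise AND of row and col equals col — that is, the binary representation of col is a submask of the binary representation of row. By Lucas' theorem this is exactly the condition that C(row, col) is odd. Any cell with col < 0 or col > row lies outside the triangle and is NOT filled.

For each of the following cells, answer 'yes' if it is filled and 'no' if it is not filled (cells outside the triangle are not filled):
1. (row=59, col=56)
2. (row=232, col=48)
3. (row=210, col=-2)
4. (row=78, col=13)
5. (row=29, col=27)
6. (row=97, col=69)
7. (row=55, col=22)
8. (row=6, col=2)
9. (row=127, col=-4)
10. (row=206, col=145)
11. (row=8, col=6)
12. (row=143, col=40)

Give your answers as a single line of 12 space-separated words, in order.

(59,56): row=0b111011, col=0b111000, row AND col = 0b111000 = 56; 56 == 56 -> filled
(232,48): row=0b11101000, col=0b110000, row AND col = 0b100000 = 32; 32 != 48 -> empty
(210,-2): col outside [0, 210] -> not filled
(78,13): row=0b1001110, col=0b1101, row AND col = 0b1100 = 12; 12 != 13 -> empty
(29,27): row=0b11101, col=0b11011, row AND col = 0b11001 = 25; 25 != 27 -> empty
(97,69): row=0b1100001, col=0b1000101, row AND col = 0b1000001 = 65; 65 != 69 -> empty
(55,22): row=0b110111, col=0b10110, row AND col = 0b10110 = 22; 22 == 22 -> filled
(6,2): row=0b110, col=0b10, row AND col = 0b10 = 2; 2 == 2 -> filled
(127,-4): col outside [0, 127] -> not filled
(206,145): row=0b11001110, col=0b10010001, row AND col = 0b10000000 = 128; 128 != 145 -> empty
(8,6): row=0b1000, col=0b110, row AND col = 0b0 = 0; 0 != 6 -> empty
(143,40): row=0b10001111, col=0b101000, row AND col = 0b1000 = 8; 8 != 40 -> empty

Answer: yes no no no no no yes yes no no no no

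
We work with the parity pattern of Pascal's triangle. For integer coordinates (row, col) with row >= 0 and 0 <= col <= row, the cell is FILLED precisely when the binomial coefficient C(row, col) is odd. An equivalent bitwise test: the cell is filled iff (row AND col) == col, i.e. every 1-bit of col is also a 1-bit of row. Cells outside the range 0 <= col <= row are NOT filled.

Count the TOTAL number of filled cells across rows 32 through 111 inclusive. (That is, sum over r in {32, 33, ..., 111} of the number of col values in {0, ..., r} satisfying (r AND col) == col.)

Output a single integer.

r32=100000 pc1: +2 =2
r33=100001 pc2: +4 =6
r34=100010 pc2: +4 =10
r35=100011 pc3: +8 =18
r36=100100 pc2: +4 =22
r37=100101 pc3: +8 =30
r38=100110 pc3: +8 =38
r39=100111 pc4: +16 =54
r40=101000 pc2: +4 =58
r41=101001 pc3: +8 =66
r42=101010 pc3: +8 =74
r43=101011 pc4: +16 =90
r44=101100 pc3: +8 =98
r45=101101 pc4: +16 =114
r46=101110 pc4: +16 =130
r47=101111 pc5: +32 =162
r48=110000 pc2: +4 =166
r49=110001 pc3: +8 =174
r50=110010 pc3: +8 =182
r51=110011 pc4: +16 =198
r52=110100 pc3: +8 =206
r53=110101 pc4: +16 =222
r54=110110 pc4: +16 =238
r55=110111 pc5: +32 =270
r56=111000 pc3: +8 =278
r57=111001 pc4: +16 =294
r58=111010 pc4: +16 =310
r59=111011 pc5: +32 =342
r60=111100 pc4: +16 =358
r61=111101 pc5: +32 =390
r62=111110 pc5: +32 =422
r63=111111 pc6: +64 =486
r64=1000000 pc1: +2 =488
r65=1000001 pc2: +4 =492
r66=1000010 pc2: +4 =496
r67=1000011 pc3: +8 =504
r68=1000100 pc2: +4 =508
r69=1000101 pc3: +8 =516
r70=1000110 pc3: +8 =524
r71=1000111 pc4: +16 =540
r72=1001000 pc2: +4 =544
r73=1001001 pc3: +8 =552
r74=1001010 pc3: +8 =560
r75=1001011 pc4: +16 =576
r76=1001100 pc3: +8 =584
r77=1001101 pc4: +16 =600
r78=1001110 pc4: +16 =616
r79=1001111 pc5: +32 =648
r80=1010000 pc2: +4 =652
r81=1010001 pc3: +8 =660
r82=1010010 pc3: +8 =668
r83=1010011 pc4: +16 =684
r84=1010100 pc3: +8 =692
r85=1010101 pc4: +16 =708
r86=1010110 pc4: +16 =724
r87=1010111 pc5: +32 =756
r88=1011000 pc3: +8 =764
r89=1011001 pc4: +16 =780
r90=1011010 pc4: +16 =796
r91=1011011 pc5: +32 =828
r92=1011100 pc4: +16 =844
r93=1011101 pc5: +32 =876
r94=1011110 pc5: +32 =908
r95=1011111 pc6: +64 =972
r96=1100000 pc2: +4 =976
r97=1100001 pc3: +8 =984
r98=1100010 pc3: +8 =992
r99=1100011 pc4: +16 =1008
r100=1100100 pc3: +8 =1016
r101=1100101 pc4: +16 =1032
r102=1100110 pc4: +16 =1048
r103=1100111 pc5: +32 =1080
r104=1101000 pc3: +8 =1088
r105=1101001 pc4: +16 =1104
r106=1101010 pc4: +16 =1120
r107=1101011 pc5: +32 =1152
r108=1101100 pc4: +16 =1168
r109=1101101 pc5: +32 =1200
r110=1101110 pc5: +32 =1232
r111=1101111 pc6: +64 =1296

Answer: 1296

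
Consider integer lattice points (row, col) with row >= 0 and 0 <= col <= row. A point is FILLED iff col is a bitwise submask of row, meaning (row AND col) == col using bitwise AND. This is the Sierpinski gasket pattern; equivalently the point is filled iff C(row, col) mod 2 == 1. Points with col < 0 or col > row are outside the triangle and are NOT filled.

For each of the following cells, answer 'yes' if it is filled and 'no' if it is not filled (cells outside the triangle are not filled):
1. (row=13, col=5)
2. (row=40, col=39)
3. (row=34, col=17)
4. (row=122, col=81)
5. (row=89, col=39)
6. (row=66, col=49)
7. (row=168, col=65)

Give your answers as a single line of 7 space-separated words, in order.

(13,5): row=0b1101, col=0b101, row AND col = 0b101 = 5; 5 == 5 -> filled
(40,39): row=0b101000, col=0b100111, row AND col = 0b100000 = 32; 32 != 39 -> empty
(34,17): row=0b100010, col=0b10001, row AND col = 0b0 = 0; 0 != 17 -> empty
(122,81): row=0b1111010, col=0b1010001, row AND col = 0b1010000 = 80; 80 != 81 -> empty
(89,39): row=0b1011001, col=0b100111, row AND col = 0b1 = 1; 1 != 39 -> empty
(66,49): row=0b1000010, col=0b110001, row AND col = 0b0 = 0; 0 != 49 -> empty
(168,65): row=0b10101000, col=0b1000001, row AND col = 0b0 = 0; 0 != 65 -> empty

Answer: yes no no no no no no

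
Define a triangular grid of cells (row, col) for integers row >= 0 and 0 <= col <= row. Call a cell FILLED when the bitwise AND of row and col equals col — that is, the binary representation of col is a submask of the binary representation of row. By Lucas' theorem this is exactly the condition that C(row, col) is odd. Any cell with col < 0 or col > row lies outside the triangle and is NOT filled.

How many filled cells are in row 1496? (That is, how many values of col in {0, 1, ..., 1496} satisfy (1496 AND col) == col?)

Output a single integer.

Answer: 64

Derivation:
1496 in binary = 10111011000
popcount(1496) = number of 1-bits in 10111011000 = 6
A col c satisfies (1496 AND c) == c iff every set bit of c is also set in 1496; each of the 6 set bits of 1496 can independently be on or off in c.
count = 2^6 = 64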